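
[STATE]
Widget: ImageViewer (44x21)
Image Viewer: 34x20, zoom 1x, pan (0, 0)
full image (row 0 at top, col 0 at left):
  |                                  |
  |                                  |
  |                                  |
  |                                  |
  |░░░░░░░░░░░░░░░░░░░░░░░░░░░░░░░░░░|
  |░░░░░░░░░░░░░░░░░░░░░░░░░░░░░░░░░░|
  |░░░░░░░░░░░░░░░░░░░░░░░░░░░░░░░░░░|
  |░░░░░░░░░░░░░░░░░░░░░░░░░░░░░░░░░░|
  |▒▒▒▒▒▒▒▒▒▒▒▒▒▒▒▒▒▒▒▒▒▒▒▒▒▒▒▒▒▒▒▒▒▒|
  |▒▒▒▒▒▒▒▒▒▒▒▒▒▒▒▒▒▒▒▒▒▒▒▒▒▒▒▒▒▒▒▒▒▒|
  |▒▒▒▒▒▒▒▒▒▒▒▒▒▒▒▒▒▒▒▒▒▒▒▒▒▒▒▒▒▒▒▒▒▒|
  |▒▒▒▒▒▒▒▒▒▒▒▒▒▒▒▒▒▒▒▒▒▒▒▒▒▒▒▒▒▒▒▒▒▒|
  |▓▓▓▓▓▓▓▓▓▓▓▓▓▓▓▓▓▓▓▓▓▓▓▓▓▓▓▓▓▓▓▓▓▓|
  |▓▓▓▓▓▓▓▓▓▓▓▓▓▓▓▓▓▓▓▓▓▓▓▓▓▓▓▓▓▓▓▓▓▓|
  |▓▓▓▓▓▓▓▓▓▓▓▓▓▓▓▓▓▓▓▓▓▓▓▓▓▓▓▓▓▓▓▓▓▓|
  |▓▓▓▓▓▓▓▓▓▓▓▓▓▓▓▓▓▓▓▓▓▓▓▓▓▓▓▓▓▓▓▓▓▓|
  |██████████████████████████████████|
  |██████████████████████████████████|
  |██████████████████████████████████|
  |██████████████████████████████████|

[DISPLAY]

                                            
                                            
                                            
                                            
░░░░░░░░░░░░░░░░░░░░░░░░░░░░░░░░░░          
░░░░░░░░░░░░░░░░░░░░░░░░░░░░░░░░░░          
░░░░░░░░░░░░░░░░░░░░░░░░░░░░░░░░░░          
░░░░░░░░░░░░░░░░░░░░░░░░░░░░░░░░░░          
▒▒▒▒▒▒▒▒▒▒▒▒▒▒▒▒▒▒▒▒▒▒▒▒▒▒▒▒▒▒▒▒▒▒          
▒▒▒▒▒▒▒▒▒▒▒▒▒▒▒▒▒▒▒▒▒▒▒▒▒▒▒▒▒▒▒▒▒▒          
▒▒▒▒▒▒▒▒▒▒▒▒▒▒▒▒▒▒▒▒▒▒▒▒▒▒▒▒▒▒▒▒▒▒          
▒▒▒▒▒▒▒▒▒▒▒▒▒▒▒▒▒▒▒▒▒▒▒▒▒▒▒▒▒▒▒▒▒▒          
▓▓▓▓▓▓▓▓▓▓▓▓▓▓▓▓▓▓▓▓▓▓▓▓▓▓▓▓▓▓▓▓▓▓          
▓▓▓▓▓▓▓▓▓▓▓▓▓▓▓▓▓▓▓▓▓▓▓▓▓▓▓▓▓▓▓▓▓▓          
▓▓▓▓▓▓▓▓▓▓▓▓▓▓▓▓▓▓▓▓▓▓▓▓▓▓▓▓▓▓▓▓▓▓          
▓▓▓▓▓▓▓▓▓▓▓▓▓▓▓▓▓▓▓▓▓▓▓▓▓▓▓▓▓▓▓▓▓▓          
██████████████████████████████████          
██████████████████████████████████          
██████████████████████████████████          
██████████████████████████████████          
                                            


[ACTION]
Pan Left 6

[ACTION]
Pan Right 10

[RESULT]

                                            
                                            
                                            
                                            
░░░░░░░░░░░░░░░░░░░░░░░░                    
░░░░░░░░░░░░░░░░░░░░░░░░                    
░░░░░░░░░░░░░░░░░░░░░░░░                    
░░░░░░░░░░░░░░░░░░░░░░░░                    
▒▒▒▒▒▒▒▒▒▒▒▒▒▒▒▒▒▒▒▒▒▒▒▒                    
▒▒▒▒▒▒▒▒▒▒▒▒▒▒▒▒▒▒▒▒▒▒▒▒                    
▒▒▒▒▒▒▒▒▒▒▒▒▒▒▒▒▒▒▒▒▒▒▒▒                    
▒▒▒▒▒▒▒▒▒▒▒▒▒▒▒▒▒▒▒▒▒▒▒▒                    
▓▓▓▓▓▓▓▓▓▓▓▓▓▓▓▓▓▓▓▓▓▓▓▓                    
▓▓▓▓▓▓▓▓▓▓▓▓▓▓▓▓▓▓▓▓▓▓▓▓                    
▓▓▓▓▓▓▓▓▓▓▓▓▓▓▓▓▓▓▓▓▓▓▓▓                    
▓▓▓▓▓▓▓▓▓▓▓▓▓▓▓▓▓▓▓▓▓▓▓▓                    
████████████████████████                    
████████████████████████                    
████████████████████████                    
████████████████████████                    
                                            


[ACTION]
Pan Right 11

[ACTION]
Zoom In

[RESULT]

                                            
                                            
                                            
                                            
                                            
                                            
                                            
                                            
░░░░░░░░░░░░░░░░░░░░░░░░░░░░░░░░░░░░░░░░░░░░
░░░░░░░░░░░░░░░░░░░░░░░░░░░░░░░░░░░░░░░░░░░░
░░░░░░░░░░░░░░░░░░░░░░░░░░░░░░░░░░░░░░░░░░░░
░░░░░░░░░░░░░░░░░░░░░░░░░░░░░░░░░░░░░░░░░░░░
░░░░░░░░░░░░░░░░░░░░░░░░░░░░░░░░░░░░░░░░░░░░
░░░░░░░░░░░░░░░░░░░░░░░░░░░░░░░░░░░░░░░░░░░░
░░░░░░░░░░░░░░░░░░░░░░░░░░░░░░░░░░░░░░░░░░░░
░░░░░░░░░░░░░░░░░░░░░░░░░░░░░░░░░░░░░░░░░░░░
▒▒▒▒▒▒▒▒▒▒▒▒▒▒▒▒▒▒▒▒▒▒▒▒▒▒▒▒▒▒▒▒▒▒▒▒▒▒▒▒▒▒▒▒
▒▒▒▒▒▒▒▒▒▒▒▒▒▒▒▒▒▒▒▒▒▒▒▒▒▒▒▒▒▒▒▒▒▒▒▒▒▒▒▒▒▒▒▒
▒▒▒▒▒▒▒▒▒▒▒▒▒▒▒▒▒▒▒▒▒▒▒▒▒▒▒▒▒▒▒▒▒▒▒▒▒▒▒▒▒▒▒▒
▒▒▒▒▒▒▒▒▒▒▒▒▒▒▒▒▒▒▒▒▒▒▒▒▒▒▒▒▒▒▒▒▒▒▒▒▒▒▒▒▒▒▒▒
▒▒▒▒▒▒▒▒▒▒▒▒▒▒▒▒▒▒▒▒▒▒▒▒▒▒▒▒▒▒▒▒▒▒▒▒▒▒▒▒▒▒▒▒


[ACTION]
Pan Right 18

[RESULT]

                                            
                                            
                                            
                                            
                                            
                                            
                                            
                                            
░░░░░░░░░░░░░░░░░░░░░░░░░░░░░               
░░░░░░░░░░░░░░░░░░░░░░░░░░░░░               
░░░░░░░░░░░░░░░░░░░░░░░░░░░░░               
░░░░░░░░░░░░░░░░░░░░░░░░░░░░░               
░░░░░░░░░░░░░░░░░░░░░░░░░░░░░               
░░░░░░░░░░░░░░░░░░░░░░░░░░░░░               
░░░░░░░░░░░░░░░░░░░░░░░░░░░░░               
░░░░░░░░░░░░░░░░░░░░░░░░░░░░░               
▒▒▒▒▒▒▒▒▒▒▒▒▒▒▒▒▒▒▒▒▒▒▒▒▒▒▒▒▒               
▒▒▒▒▒▒▒▒▒▒▒▒▒▒▒▒▒▒▒▒▒▒▒▒▒▒▒▒▒               
▒▒▒▒▒▒▒▒▒▒▒▒▒▒▒▒▒▒▒▒▒▒▒▒▒▒▒▒▒               
▒▒▒▒▒▒▒▒▒▒▒▒▒▒▒▒▒▒▒▒▒▒▒▒▒▒▒▒▒               
▒▒▒▒▒▒▒▒▒▒▒▒▒▒▒▒▒▒▒▒▒▒▒▒▒▒▒▒▒               


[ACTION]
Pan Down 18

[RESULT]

▒▒▒▒▒▒▒▒▒▒▒▒▒▒▒▒▒▒▒▒▒▒▒▒▒▒▒▒▒               
▒▒▒▒▒▒▒▒▒▒▒▒▒▒▒▒▒▒▒▒▒▒▒▒▒▒▒▒▒               
▒▒▒▒▒▒▒▒▒▒▒▒▒▒▒▒▒▒▒▒▒▒▒▒▒▒▒▒▒               
▒▒▒▒▒▒▒▒▒▒▒▒▒▒▒▒▒▒▒▒▒▒▒▒▒▒▒▒▒               
▒▒▒▒▒▒▒▒▒▒▒▒▒▒▒▒▒▒▒▒▒▒▒▒▒▒▒▒▒               
▒▒▒▒▒▒▒▒▒▒▒▒▒▒▒▒▒▒▒▒▒▒▒▒▒▒▒▒▒               
▓▓▓▓▓▓▓▓▓▓▓▓▓▓▓▓▓▓▓▓▓▓▓▓▓▓▓▓▓               
▓▓▓▓▓▓▓▓▓▓▓▓▓▓▓▓▓▓▓▓▓▓▓▓▓▓▓▓▓               
▓▓▓▓▓▓▓▓▓▓▓▓▓▓▓▓▓▓▓▓▓▓▓▓▓▓▓▓▓               
▓▓▓▓▓▓▓▓▓▓▓▓▓▓▓▓▓▓▓▓▓▓▓▓▓▓▓▓▓               
▓▓▓▓▓▓▓▓▓▓▓▓▓▓▓▓▓▓▓▓▓▓▓▓▓▓▓▓▓               
▓▓▓▓▓▓▓▓▓▓▓▓▓▓▓▓▓▓▓▓▓▓▓▓▓▓▓▓▓               
▓▓▓▓▓▓▓▓▓▓▓▓▓▓▓▓▓▓▓▓▓▓▓▓▓▓▓▓▓               
▓▓▓▓▓▓▓▓▓▓▓▓▓▓▓▓▓▓▓▓▓▓▓▓▓▓▓▓▓               
█████████████████████████████               
█████████████████████████████               
█████████████████████████████               
█████████████████████████████               
█████████████████████████████               
█████████████████████████████               
█████████████████████████████               


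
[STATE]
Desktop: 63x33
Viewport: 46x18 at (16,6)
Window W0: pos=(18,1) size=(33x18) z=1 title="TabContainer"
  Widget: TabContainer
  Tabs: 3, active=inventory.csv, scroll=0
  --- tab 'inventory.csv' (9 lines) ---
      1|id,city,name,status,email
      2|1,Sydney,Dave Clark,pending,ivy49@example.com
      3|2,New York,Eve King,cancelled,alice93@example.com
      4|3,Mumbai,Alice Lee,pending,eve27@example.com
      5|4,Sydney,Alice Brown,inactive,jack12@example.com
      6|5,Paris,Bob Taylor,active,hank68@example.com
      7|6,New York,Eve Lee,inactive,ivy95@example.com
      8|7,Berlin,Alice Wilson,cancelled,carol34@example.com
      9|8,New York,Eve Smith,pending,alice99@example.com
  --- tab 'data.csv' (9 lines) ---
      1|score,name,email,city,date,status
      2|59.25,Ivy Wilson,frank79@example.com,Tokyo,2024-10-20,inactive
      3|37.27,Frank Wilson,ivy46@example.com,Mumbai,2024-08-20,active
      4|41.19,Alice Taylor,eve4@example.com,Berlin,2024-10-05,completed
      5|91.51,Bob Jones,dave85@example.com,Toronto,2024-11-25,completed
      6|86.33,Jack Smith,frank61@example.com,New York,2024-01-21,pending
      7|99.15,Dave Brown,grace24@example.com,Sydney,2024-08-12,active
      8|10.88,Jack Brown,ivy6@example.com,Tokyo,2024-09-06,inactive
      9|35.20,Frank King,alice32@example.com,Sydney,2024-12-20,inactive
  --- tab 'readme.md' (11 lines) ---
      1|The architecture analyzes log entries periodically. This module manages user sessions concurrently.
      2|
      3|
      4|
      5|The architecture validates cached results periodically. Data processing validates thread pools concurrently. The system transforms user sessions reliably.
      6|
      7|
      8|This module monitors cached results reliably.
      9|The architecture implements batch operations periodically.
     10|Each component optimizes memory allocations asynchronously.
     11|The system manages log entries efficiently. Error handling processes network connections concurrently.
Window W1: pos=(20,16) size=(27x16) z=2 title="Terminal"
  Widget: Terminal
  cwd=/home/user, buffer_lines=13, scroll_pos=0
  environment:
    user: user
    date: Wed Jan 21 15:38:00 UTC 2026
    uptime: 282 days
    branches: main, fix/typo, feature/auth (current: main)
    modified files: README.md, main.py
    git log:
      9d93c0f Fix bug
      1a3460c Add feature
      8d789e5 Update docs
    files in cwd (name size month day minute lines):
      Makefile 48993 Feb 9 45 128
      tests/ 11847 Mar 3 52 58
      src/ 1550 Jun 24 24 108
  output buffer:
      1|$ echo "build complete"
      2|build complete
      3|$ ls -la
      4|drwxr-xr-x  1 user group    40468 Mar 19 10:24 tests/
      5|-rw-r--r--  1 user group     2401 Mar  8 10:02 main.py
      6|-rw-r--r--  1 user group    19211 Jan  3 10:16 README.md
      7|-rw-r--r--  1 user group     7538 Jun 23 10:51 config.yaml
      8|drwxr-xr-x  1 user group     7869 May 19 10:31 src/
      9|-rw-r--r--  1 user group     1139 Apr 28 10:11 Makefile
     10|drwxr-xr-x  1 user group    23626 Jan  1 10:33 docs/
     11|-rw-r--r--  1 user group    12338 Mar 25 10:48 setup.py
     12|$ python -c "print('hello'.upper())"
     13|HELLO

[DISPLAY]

  ┃id,city,name,status,email      ┃           
  ┃1,Sydney,Dave Clark,pending,ivy┃           
  ┃2,New York,Eve King,cancelled,a┃           
  ┃3,Mumbai,Alice Lee,pending,eve2┃           
  ┃4,Sydney,Alice Brown,inactive,j┃           
  ┃5,Paris,Bob Taylor,active,hank6┃           
  ┃6,New York,Eve Lee,inactive,ivy┃           
  ┃7,Berlin,Alice Wilson,cancelled┃           
  ┃8,New York,Eve Smith,pending,al┃           
  ┃                               ┃           
  ┃ ┏━━━━━━━━━━━━━━━━━━━━━━━━━┓   ┃           
  ┃ ┃ Terminal                ┃   ┃           
  ┗━┠─────────────────────────┨━━━┛           
    ┃$ echo "build complete"  ┃               
    ┃build complete           ┃               
    ┃$ ls -la                 ┃               
    ┃drwxr-xr-x  1 user group ┃               
    ┃-rw-r--r--  1 user group ┃               


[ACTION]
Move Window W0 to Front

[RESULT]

  ┃id,city,name,status,email      ┃           
  ┃1,Sydney,Dave Clark,pending,ivy┃           
  ┃2,New York,Eve King,cancelled,a┃           
  ┃3,Mumbai,Alice Lee,pending,eve2┃           
  ┃4,Sydney,Alice Brown,inactive,j┃           
  ┃5,Paris,Bob Taylor,active,hank6┃           
  ┃6,New York,Eve Lee,inactive,ivy┃           
  ┃7,Berlin,Alice Wilson,cancelled┃           
  ┃8,New York,Eve Smith,pending,al┃           
  ┃                               ┃           
  ┃                               ┃           
  ┃                               ┃           
  ┗━━━━━━━━━━━━━━━━━━━━━━━━━━━━━━━┛           
    ┃$ echo "build complete"  ┃               
    ┃build complete           ┃               
    ┃$ ls -la                 ┃               
    ┃drwxr-xr-x  1 user group ┃               
    ┃-rw-r--r--  1 user group ┃               


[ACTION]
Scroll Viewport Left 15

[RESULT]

                 ┃id,city,name,status,email   
                 ┃1,Sydney,Dave Clark,pending,
                 ┃2,New York,Eve King,cancelle
                 ┃3,Mumbai,Alice Lee,pending,e
                 ┃4,Sydney,Alice Brown,inactiv
                 ┃5,Paris,Bob Taylor,active,ha
                 ┃6,New York,Eve Lee,inactive,
                 ┃7,Berlin,Alice Wilson,cancel
                 ┃8,New York,Eve Smith,pending
                 ┃                            
                 ┃                            
                 ┃                            
                 ┗━━━━━━━━━━━━━━━━━━━━━━━━━━━━
                   ┃$ echo "build complete"  ┃
                   ┃build complete           ┃
                   ┃$ ls -la                 ┃
                   ┃drwxr-xr-x  1 user group ┃
                   ┃-rw-r--r--  1 user group ┃


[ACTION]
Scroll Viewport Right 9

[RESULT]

        ┃id,city,name,status,email      ┃     
        ┃1,Sydney,Dave Clark,pending,ivy┃     
        ┃2,New York,Eve King,cancelled,a┃     
        ┃3,Mumbai,Alice Lee,pending,eve2┃     
        ┃4,Sydney,Alice Brown,inactive,j┃     
        ┃5,Paris,Bob Taylor,active,hank6┃     
        ┃6,New York,Eve Lee,inactive,ivy┃     
        ┃7,Berlin,Alice Wilson,cancelled┃     
        ┃8,New York,Eve Smith,pending,al┃     
        ┃                               ┃     
        ┃                               ┃     
        ┃                               ┃     
        ┗━━━━━━━━━━━━━━━━━━━━━━━━━━━━━━━┛     
          ┃$ echo "build complete"  ┃         
          ┃build complete           ┃         
          ┃$ ls -la                 ┃         
          ┃drwxr-xr-x  1 user group ┃         
          ┃-rw-r--r--  1 user group ┃         


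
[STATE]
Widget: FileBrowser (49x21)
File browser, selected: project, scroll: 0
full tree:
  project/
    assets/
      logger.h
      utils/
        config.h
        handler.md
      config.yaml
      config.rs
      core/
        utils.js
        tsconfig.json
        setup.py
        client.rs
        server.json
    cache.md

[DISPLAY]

> [-] project/                                   
    [+] assets/                                  
    cache.md                                     
                                                 
                                                 
                                                 
                                                 
                                                 
                                                 
                                                 
                                                 
                                                 
                                                 
                                                 
                                                 
                                                 
                                                 
                                                 
                                                 
                                                 
                                                 


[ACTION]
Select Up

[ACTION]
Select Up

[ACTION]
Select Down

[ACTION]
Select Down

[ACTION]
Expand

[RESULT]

  [-] project/                                   
    [+] assets/                                  
  > cache.md                                     
                                                 
                                                 
                                                 
                                                 
                                                 
                                                 
                                                 
                                                 
                                                 
                                                 
                                                 
                                                 
                                                 
                                                 
                                                 
                                                 
                                                 
                                                 


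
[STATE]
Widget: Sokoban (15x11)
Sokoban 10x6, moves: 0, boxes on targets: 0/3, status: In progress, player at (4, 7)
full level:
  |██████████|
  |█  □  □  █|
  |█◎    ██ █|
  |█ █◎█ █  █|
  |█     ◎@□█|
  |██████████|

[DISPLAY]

██████████     
█  □  □  █     
█◎    ██ █     
█ █◎█ █  █     
█     ◎@□█     
██████████     
Moves: 0  0/3  
               
               
               
               


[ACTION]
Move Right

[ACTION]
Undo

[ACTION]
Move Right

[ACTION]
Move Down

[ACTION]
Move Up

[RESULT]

██████████     
█  □  □  █     
█◎    ██ █     
█ █◎█ █@ █     
█     ◎ □█     
██████████     
Moves: 1  0/3  
               
               
               
               


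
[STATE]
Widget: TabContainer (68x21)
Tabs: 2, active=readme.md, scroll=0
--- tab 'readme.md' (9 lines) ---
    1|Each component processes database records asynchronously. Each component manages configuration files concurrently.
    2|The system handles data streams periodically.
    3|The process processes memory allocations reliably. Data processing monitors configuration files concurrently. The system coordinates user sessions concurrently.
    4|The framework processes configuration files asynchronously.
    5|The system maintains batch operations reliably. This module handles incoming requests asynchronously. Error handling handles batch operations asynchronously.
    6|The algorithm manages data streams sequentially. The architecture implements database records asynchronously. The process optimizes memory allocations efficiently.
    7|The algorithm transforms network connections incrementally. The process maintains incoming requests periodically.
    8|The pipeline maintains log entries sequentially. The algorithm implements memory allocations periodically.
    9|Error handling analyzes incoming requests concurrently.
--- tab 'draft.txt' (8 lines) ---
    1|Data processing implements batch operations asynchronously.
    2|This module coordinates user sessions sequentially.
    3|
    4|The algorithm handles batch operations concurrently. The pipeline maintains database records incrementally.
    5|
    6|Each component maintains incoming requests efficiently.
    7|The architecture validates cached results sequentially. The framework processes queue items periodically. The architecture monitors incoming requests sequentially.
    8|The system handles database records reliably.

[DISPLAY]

[readme.md]│ draft.txt                                              
────────────────────────────────────────────────────────────────────
Each component processes database records asynchronously. Each compo
The system handles data streams periodically.                       
The process processes memory allocations reliably. Data processing m
The framework processes configuration files asynchronously.         
The system maintains batch operations reliably. This module handles 
The algorithm manages data streams sequentially. The architecture im
The algorithm transforms network connections incrementally. The proc
The pipeline maintains log entries sequentially. The algorithm imple
Error handling analyzes incoming requests concurrently.             
                                                                    
                                                                    
                                                                    
                                                                    
                                                                    
                                                                    
                                                                    
                                                                    
                                                                    
                                                                    


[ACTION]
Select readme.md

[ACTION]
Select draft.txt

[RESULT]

 readme.md │[draft.txt]                                             
────────────────────────────────────────────────────────────────────
Data processing implements batch operations asynchronously.         
This module coordinates user sessions sequentially.                 
                                                                    
The algorithm handles batch operations concurrently. The pipeline ma
                                                                    
Each component maintains incoming requests efficiently.             
The architecture validates cached results sequentially. The framewor
The system handles database records reliably.                       
                                                                    
                                                                    
                                                                    
                                                                    
                                                                    
                                                                    
                                                                    
                                                                    
                                                                    
                                                                    
                                                                    


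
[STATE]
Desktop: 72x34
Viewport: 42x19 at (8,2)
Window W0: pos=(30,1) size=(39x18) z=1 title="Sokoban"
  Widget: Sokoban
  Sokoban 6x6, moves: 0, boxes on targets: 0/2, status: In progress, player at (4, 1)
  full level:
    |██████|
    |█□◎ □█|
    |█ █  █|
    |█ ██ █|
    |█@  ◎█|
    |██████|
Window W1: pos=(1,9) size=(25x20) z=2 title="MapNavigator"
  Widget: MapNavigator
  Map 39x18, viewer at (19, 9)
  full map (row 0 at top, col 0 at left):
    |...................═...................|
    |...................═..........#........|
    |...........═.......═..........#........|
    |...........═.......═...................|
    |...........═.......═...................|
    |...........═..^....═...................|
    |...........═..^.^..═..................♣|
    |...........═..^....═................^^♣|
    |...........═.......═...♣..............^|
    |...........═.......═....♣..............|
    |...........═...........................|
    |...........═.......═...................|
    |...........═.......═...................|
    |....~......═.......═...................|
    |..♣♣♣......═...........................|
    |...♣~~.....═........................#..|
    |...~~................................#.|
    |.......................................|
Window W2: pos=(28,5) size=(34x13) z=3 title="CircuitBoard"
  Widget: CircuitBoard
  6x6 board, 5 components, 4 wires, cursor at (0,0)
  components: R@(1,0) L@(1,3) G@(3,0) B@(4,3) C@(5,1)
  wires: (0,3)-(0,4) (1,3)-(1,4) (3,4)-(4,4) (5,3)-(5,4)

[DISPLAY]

                      ┃ Sokoban           
                      ┠───────────────────
                      ┃██████             
                    ┏━━━━━━━━━━━━━━━━━━━━━
                    ┃ CircuitBoard        
                    ┠─────────────────────
                    ┃   0 1 2 3 4 5       
━━━━━━━━━━━━━━━━━┓  ┃0  [.]          · ─ ·
vigator          ┃  ┃                     
─────────────────┨  ┃1   R           L ─ ·
.....═..........#┃  ┃                     
.....═..........#┃  ┃2                    
.....═...........┃  ┃                     
.....═...........┃  ┃3   G               ·
^....═...........┃  ┃                    │
^.^..═...........┃  ┗━━━━━━━━━━━━━━━━━━━━━
^....═...........┃    ┗━━━━━━━━━━━━━━━━━━━
.....═...♣.......┃                        
.....@....♣......┃                        


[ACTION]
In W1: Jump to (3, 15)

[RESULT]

                      ┃ Sokoban           
                      ┠───────────────────
                      ┃██████             
                    ┏━━━━━━━━━━━━━━━━━━━━━
                    ┃ CircuitBoard        
                    ┠─────────────────────
                    ┃   0 1 2 3 4 5       
━━━━━━━━━━━━━━━━━┓  ┃0  [.]          · ─ ·
vigator          ┃  ┃                     
─────────────────┨  ┃1   R           L ─ ·
  ...........═..^┃  ┃                     
  ...........═...┃  ┃2                    
  ...........═...┃  ┃                     
  ...........═...┃  ┃3   G               ·
  ...........═...┃  ┃                    │
  ...........═...┃  ┗━━━━━━━━━━━━━━━━━━━━━
  ....~......═...┃    ┗━━━━━━━━━━━━━━━━━━━
  ..♣♣♣......═...┃                        
  ...@~~.....═...┃                        


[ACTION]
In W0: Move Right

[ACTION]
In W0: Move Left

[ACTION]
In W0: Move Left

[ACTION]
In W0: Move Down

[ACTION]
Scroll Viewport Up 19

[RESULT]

                                          
                      ┏━━━━━━━━━━━━━━━━━━━
                      ┃ Sokoban           
                      ┠───────────────────
                      ┃██████             
                    ┏━━━━━━━━━━━━━━━━━━━━━
                    ┃ CircuitBoard        
                    ┠─────────────────────
                    ┃   0 1 2 3 4 5       
━━━━━━━━━━━━━━━━━┓  ┃0  [.]          · ─ ·
vigator          ┃  ┃                     
─────────────────┨  ┃1   R           L ─ ·
  ...........═..^┃  ┃                     
  ...........═...┃  ┃2                    
  ...........═...┃  ┃                     
  ...........═...┃  ┃3   G               ·
  ...........═...┃  ┃                    │
  ...........═...┃  ┗━━━━━━━━━━━━━━━━━━━━━
  ....~......═...┃    ┗━━━━━━━━━━━━━━━━━━━


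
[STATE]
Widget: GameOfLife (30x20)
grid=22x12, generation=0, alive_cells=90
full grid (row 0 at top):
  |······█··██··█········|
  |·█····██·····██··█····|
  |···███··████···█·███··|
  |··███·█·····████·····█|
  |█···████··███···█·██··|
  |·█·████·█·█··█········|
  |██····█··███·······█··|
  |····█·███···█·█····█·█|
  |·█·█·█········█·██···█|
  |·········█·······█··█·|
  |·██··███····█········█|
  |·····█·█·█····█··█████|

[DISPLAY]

Gen: 0                        
······█··██··█········        
·█····██·····██··█····        
···███··████···█·███··        
··███·█·····████·····█        
█···████··███···█·██··        
·█·████·█·█··█········        
██····█··███·······█··        
····█·███···█·█····█·█        
·█·█·█········█·██···█        
·········█·······█··█·        
·██··███····█········█        
·····█·█·█····█··█████        
                              
                              
                              
                              
                              
                              
                              


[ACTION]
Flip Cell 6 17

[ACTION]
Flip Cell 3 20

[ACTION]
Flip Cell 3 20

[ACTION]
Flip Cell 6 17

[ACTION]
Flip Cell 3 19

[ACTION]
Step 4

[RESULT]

Gen: 4                        
······█········█·█····        
·······█··███··█··█···        
······███··██··█······        
·······█·████····█·█··        
··█·····█·······█··█··        
··█·█·······█·█··█·█··        
···············█······        
···██·······█··█······        
··█·····█······█··█···        
·······███·····█···█··        
······█··█··········█·        
······███·······█··█··        
                              
                              
                              
                              
                              
                              
                              


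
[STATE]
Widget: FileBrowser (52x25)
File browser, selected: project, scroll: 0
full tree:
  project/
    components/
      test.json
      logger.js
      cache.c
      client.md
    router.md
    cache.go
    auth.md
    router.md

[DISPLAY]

> [-] project/                                      
    [+] components/                                 
    router.md                                       
    cache.go                                        
    auth.md                                         
    router.md                                       
                                                    
                                                    
                                                    
                                                    
                                                    
                                                    
                                                    
                                                    
                                                    
                                                    
                                                    
                                                    
                                                    
                                                    
                                                    
                                                    
                                                    
                                                    
                                                    


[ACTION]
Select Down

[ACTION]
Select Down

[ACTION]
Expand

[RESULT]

  [-] project/                                      
    [+] components/                                 
  > router.md                                       
    cache.go                                        
    auth.md                                         
    router.md                                       
                                                    
                                                    
                                                    
                                                    
                                                    
                                                    
                                                    
                                                    
                                                    
                                                    
                                                    
                                                    
                                                    
                                                    
                                                    
                                                    
                                                    
                                                    
                                                    


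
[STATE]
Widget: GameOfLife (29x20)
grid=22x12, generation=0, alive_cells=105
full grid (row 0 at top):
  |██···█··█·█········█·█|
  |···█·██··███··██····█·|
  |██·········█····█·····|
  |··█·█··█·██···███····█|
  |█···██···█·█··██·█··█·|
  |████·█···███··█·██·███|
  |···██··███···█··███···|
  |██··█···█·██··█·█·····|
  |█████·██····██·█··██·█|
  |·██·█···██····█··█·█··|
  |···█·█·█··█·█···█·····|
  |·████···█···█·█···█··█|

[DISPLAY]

Gen: 0                       
██···█··█·█········█·█       
···█·██··███··██····█·       
██·········█····█·····       
··█·█··█·██···███····█       
█···██···█·█··██·█··█·       
████·█···███··█·██·███       
···██··███···█··███···       
██··█···█·██··█·█·····       
█████·██····██·█··██·█       
·██·█···██····█··█·█··       
···█·█·█··█·█···█·····       
·████···█···█·█···█··█       
                             
                             
                             
                             
                             
                             
                             


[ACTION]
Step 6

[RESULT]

Gen: 6                       
··········█···········       
██········█·····███···       
··█····█··██······█···       
··█··██████·██···██···       
····█···█·█·······█···       
··········██····███···       
██·█···█··█·····███···       
██·····█···█··········       
··········█···········       
····█·····█···········       
·····██··█·······██···       
······███·············       
                             
                             
                             
                             
                             
                             
                             


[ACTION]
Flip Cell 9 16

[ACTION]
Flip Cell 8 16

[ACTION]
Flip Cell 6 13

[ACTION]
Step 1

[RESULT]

Gen: 7                       
·················█····       
·█·······██······██···       
··█····█····█···█··█··       
···█·██·····█····███··       
·····██·█···█···█··█··       
··········██····█··█··       
███·······█·█···█·█···       
███·······██····█·····       
··········██··········       
·····█···██·····█·····       
·····██·██·······█····       
·····████·············       
                             
                             
                             
                             
                             
                             
                             


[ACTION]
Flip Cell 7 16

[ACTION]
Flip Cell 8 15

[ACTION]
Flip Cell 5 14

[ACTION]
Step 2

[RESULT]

Gen: 9                       
················█·█···       
················█··█··       
·····█·····█···█···██·       
···██··█···█·██··█····       
····█·█···█····█······       
·█···██·███·······███·       
█·█·····██··█···███···       
█·█···················       
·█····················       
·····█················       
····█·███·█···········       
·········█············       
                             
                             
                             
                             
                             
                             
                             
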